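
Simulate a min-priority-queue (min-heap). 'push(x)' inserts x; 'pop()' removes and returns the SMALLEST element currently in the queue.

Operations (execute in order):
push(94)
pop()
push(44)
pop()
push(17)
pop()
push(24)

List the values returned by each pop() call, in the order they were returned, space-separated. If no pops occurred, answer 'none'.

Answer: 94 44 17

Derivation:
push(94): heap contents = [94]
pop() → 94: heap contents = []
push(44): heap contents = [44]
pop() → 44: heap contents = []
push(17): heap contents = [17]
pop() → 17: heap contents = []
push(24): heap contents = [24]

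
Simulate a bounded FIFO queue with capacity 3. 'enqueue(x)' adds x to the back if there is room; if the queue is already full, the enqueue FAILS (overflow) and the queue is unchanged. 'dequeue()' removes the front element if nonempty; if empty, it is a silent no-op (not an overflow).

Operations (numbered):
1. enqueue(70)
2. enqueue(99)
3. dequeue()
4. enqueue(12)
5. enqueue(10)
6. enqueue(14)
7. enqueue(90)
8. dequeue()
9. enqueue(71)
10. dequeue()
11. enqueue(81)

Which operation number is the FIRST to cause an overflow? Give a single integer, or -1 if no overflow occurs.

1. enqueue(70): size=1
2. enqueue(99): size=2
3. dequeue(): size=1
4. enqueue(12): size=2
5. enqueue(10): size=3
6. enqueue(14): size=3=cap → OVERFLOW (fail)
7. enqueue(90): size=3=cap → OVERFLOW (fail)
8. dequeue(): size=2
9. enqueue(71): size=3
10. dequeue(): size=2
11. enqueue(81): size=3

Answer: 6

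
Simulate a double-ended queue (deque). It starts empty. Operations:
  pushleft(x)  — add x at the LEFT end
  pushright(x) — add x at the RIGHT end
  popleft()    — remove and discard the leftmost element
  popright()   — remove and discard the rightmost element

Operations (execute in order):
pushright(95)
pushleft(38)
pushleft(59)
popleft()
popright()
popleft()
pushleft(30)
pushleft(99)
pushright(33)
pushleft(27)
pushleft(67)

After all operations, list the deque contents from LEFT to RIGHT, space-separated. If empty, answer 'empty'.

pushright(95): [95]
pushleft(38): [38, 95]
pushleft(59): [59, 38, 95]
popleft(): [38, 95]
popright(): [38]
popleft(): []
pushleft(30): [30]
pushleft(99): [99, 30]
pushright(33): [99, 30, 33]
pushleft(27): [27, 99, 30, 33]
pushleft(67): [67, 27, 99, 30, 33]

Answer: 67 27 99 30 33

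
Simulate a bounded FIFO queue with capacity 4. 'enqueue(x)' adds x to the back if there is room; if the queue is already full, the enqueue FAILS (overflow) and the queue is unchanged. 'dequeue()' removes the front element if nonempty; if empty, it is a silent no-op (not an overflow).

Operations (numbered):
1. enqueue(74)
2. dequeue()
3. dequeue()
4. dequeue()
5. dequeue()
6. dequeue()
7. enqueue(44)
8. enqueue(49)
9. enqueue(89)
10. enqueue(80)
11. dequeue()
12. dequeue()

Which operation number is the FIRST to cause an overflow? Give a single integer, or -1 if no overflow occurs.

1. enqueue(74): size=1
2. dequeue(): size=0
3. dequeue(): empty, no-op, size=0
4. dequeue(): empty, no-op, size=0
5. dequeue(): empty, no-op, size=0
6. dequeue(): empty, no-op, size=0
7. enqueue(44): size=1
8. enqueue(49): size=2
9. enqueue(89): size=3
10. enqueue(80): size=4
11. dequeue(): size=3
12. dequeue(): size=2

Answer: -1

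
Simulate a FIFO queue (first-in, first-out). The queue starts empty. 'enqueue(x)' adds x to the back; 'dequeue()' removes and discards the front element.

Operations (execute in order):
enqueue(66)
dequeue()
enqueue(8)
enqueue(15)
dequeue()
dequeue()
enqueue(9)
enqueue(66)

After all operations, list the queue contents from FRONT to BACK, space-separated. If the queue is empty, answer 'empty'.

Answer: 9 66

Derivation:
enqueue(66): [66]
dequeue(): []
enqueue(8): [8]
enqueue(15): [8, 15]
dequeue(): [15]
dequeue(): []
enqueue(9): [9]
enqueue(66): [9, 66]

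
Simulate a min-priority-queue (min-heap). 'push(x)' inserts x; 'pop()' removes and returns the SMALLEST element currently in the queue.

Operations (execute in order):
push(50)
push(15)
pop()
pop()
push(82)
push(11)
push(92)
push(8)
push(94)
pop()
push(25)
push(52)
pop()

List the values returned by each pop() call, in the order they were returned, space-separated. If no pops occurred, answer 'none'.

Answer: 15 50 8 11

Derivation:
push(50): heap contents = [50]
push(15): heap contents = [15, 50]
pop() → 15: heap contents = [50]
pop() → 50: heap contents = []
push(82): heap contents = [82]
push(11): heap contents = [11, 82]
push(92): heap contents = [11, 82, 92]
push(8): heap contents = [8, 11, 82, 92]
push(94): heap contents = [8, 11, 82, 92, 94]
pop() → 8: heap contents = [11, 82, 92, 94]
push(25): heap contents = [11, 25, 82, 92, 94]
push(52): heap contents = [11, 25, 52, 82, 92, 94]
pop() → 11: heap contents = [25, 52, 82, 92, 94]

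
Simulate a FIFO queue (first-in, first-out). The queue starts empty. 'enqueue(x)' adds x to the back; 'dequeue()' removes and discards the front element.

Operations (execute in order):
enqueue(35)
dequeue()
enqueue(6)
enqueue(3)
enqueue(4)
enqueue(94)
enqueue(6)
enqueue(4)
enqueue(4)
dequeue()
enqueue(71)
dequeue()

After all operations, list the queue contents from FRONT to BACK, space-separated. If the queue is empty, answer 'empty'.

Answer: 4 94 6 4 4 71

Derivation:
enqueue(35): [35]
dequeue(): []
enqueue(6): [6]
enqueue(3): [6, 3]
enqueue(4): [6, 3, 4]
enqueue(94): [6, 3, 4, 94]
enqueue(6): [6, 3, 4, 94, 6]
enqueue(4): [6, 3, 4, 94, 6, 4]
enqueue(4): [6, 3, 4, 94, 6, 4, 4]
dequeue(): [3, 4, 94, 6, 4, 4]
enqueue(71): [3, 4, 94, 6, 4, 4, 71]
dequeue(): [4, 94, 6, 4, 4, 71]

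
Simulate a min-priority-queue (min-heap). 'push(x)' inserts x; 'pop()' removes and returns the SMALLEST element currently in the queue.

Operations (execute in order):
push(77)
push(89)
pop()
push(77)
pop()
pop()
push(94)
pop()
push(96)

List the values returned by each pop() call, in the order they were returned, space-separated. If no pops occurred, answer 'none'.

push(77): heap contents = [77]
push(89): heap contents = [77, 89]
pop() → 77: heap contents = [89]
push(77): heap contents = [77, 89]
pop() → 77: heap contents = [89]
pop() → 89: heap contents = []
push(94): heap contents = [94]
pop() → 94: heap contents = []
push(96): heap contents = [96]

Answer: 77 77 89 94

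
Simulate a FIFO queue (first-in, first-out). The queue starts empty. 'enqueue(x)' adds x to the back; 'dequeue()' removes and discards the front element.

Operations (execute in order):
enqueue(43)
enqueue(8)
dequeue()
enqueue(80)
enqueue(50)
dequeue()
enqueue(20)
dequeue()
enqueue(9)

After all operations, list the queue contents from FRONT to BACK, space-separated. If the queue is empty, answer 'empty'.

enqueue(43): [43]
enqueue(8): [43, 8]
dequeue(): [8]
enqueue(80): [8, 80]
enqueue(50): [8, 80, 50]
dequeue(): [80, 50]
enqueue(20): [80, 50, 20]
dequeue(): [50, 20]
enqueue(9): [50, 20, 9]

Answer: 50 20 9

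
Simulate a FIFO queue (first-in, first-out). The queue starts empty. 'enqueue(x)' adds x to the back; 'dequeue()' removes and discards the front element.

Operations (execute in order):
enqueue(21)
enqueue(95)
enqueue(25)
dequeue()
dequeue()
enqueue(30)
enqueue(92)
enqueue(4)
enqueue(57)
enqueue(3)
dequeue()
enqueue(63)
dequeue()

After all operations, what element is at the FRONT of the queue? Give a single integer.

enqueue(21): queue = [21]
enqueue(95): queue = [21, 95]
enqueue(25): queue = [21, 95, 25]
dequeue(): queue = [95, 25]
dequeue(): queue = [25]
enqueue(30): queue = [25, 30]
enqueue(92): queue = [25, 30, 92]
enqueue(4): queue = [25, 30, 92, 4]
enqueue(57): queue = [25, 30, 92, 4, 57]
enqueue(3): queue = [25, 30, 92, 4, 57, 3]
dequeue(): queue = [30, 92, 4, 57, 3]
enqueue(63): queue = [30, 92, 4, 57, 3, 63]
dequeue(): queue = [92, 4, 57, 3, 63]

Answer: 92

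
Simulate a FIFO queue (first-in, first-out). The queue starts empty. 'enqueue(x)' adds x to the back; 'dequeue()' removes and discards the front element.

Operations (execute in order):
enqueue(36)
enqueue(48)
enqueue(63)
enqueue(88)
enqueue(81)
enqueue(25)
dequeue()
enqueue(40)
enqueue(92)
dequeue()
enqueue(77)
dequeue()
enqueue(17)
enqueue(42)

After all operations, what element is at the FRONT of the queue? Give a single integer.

enqueue(36): queue = [36]
enqueue(48): queue = [36, 48]
enqueue(63): queue = [36, 48, 63]
enqueue(88): queue = [36, 48, 63, 88]
enqueue(81): queue = [36, 48, 63, 88, 81]
enqueue(25): queue = [36, 48, 63, 88, 81, 25]
dequeue(): queue = [48, 63, 88, 81, 25]
enqueue(40): queue = [48, 63, 88, 81, 25, 40]
enqueue(92): queue = [48, 63, 88, 81, 25, 40, 92]
dequeue(): queue = [63, 88, 81, 25, 40, 92]
enqueue(77): queue = [63, 88, 81, 25, 40, 92, 77]
dequeue(): queue = [88, 81, 25, 40, 92, 77]
enqueue(17): queue = [88, 81, 25, 40, 92, 77, 17]
enqueue(42): queue = [88, 81, 25, 40, 92, 77, 17, 42]

Answer: 88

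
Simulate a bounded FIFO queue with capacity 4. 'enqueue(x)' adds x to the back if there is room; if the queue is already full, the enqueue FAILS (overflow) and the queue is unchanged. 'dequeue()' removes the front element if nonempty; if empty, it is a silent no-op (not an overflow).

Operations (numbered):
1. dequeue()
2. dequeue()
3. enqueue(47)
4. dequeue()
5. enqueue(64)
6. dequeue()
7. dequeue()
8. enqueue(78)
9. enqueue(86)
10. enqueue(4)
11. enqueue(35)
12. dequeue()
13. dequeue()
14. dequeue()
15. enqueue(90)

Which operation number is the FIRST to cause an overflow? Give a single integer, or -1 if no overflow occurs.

1. dequeue(): empty, no-op, size=0
2. dequeue(): empty, no-op, size=0
3. enqueue(47): size=1
4. dequeue(): size=0
5. enqueue(64): size=1
6. dequeue(): size=0
7. dequeue(): empty, no-op, size=0
8. enqueue(78): size=1
9. enqueue(86): size=2
10. enqueue(4): size=3
11. enqueue(35): size=4
12. dequeue(): size=3
13. dequeue(): size=2
14. dequeue(): size=1
15. enqueue(90): size=2

Answer: -1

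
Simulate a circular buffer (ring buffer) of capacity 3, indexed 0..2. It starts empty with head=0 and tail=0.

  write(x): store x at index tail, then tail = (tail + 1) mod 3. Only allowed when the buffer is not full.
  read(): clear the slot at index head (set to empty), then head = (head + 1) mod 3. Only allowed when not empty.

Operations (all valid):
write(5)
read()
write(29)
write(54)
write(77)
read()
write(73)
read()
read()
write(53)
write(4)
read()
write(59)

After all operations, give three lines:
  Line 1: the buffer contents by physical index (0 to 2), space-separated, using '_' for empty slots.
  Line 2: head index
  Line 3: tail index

write(5): buf=[5 _ _], head=0, tail=1, size=1
read(): buf=[_ _ _], head=1, tail=1, size=0
write(29): buf=[_ 29 _], head=1, tail=2, size=1
write(54): buf=[_ 29 54], head=1, tail=0, size=2
write(77): buf=[77 29 54], head=1, tail=1, size=3
read(): buf=[77 _ 54], head=2, tail=1, size=2
write(73): buf=[77 73 54], head=2, tail=2, size=3
read(): buf=[77 73 _], head=0, tail=2, size=2
read(): buf=[_ 73 _], head=1, tail=2, size=1
write(53): buf=[_ 73 53], head=1, tail=0, size=2
write(4): buf=[4 73 53], head=1, tail=1, size=3
read(): buf=[4 _ 53], head=2, tail=1, size=2
write(59): buf=[4 59 53], head=2, tail=2, size=3

Answer: 4 59 53
2
2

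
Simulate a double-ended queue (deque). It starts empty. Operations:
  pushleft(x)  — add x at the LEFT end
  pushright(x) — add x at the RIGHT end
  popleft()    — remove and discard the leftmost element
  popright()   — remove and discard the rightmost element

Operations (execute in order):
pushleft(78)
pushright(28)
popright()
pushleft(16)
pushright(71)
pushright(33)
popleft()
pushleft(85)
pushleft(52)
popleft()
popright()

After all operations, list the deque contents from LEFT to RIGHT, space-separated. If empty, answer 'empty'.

Answer: 85 78 71

Derivation:
pushleft(78): [78]
pushright(28): [78, 28]
popright(): [78]
pushleft(16): [16, 78]
pushright(71): [16, 78, 71]
pushright(33): [16, 78, 71, 33]
popleft(): [78, 71, 33]
pushleft(85): [85, 78, 71, 33]
pushleft(52): [52, 85, 78, 71, 33]
popleft(): [85, 78, 71, 33]
popright(): [85, 78, 71]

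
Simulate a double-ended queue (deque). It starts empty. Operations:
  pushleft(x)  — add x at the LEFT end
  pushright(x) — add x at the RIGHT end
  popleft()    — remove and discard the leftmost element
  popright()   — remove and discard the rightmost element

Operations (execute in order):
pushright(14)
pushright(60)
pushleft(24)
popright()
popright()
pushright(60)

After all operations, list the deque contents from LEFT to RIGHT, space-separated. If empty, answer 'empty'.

Answer: 24 60

Derivation:
pushright(14): [14]
pushright(60): [14, 60]
pushleft(24): [24, 14, 60]
popright(): [24, 14]
popright(): [24]
pushright(60): [24, 60]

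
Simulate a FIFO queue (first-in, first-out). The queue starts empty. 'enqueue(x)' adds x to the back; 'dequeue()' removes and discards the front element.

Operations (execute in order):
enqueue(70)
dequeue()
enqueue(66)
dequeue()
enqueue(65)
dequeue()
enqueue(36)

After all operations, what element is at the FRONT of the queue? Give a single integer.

enqueue(70): queue = [70]
dequeue(): queue = []
enqueue(66): queue = [66]
dequeue(): queue = []
enqueue(65): queue = [65]
dequeue(): queue = []
enqueue(36): queue = [36]

Answer: 36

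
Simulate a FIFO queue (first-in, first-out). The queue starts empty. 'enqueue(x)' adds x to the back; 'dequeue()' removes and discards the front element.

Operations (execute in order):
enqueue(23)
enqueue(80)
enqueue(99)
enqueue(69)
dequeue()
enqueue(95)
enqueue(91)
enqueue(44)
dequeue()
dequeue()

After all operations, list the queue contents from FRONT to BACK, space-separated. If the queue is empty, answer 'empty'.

Answer: 69 95 91 44

Derivation:
enqueue(23): [23]
enqueue(80): [23, 80]
enqueue(99): [23, 80, 99]
enqueue(69): [23, 80, 99, 69]
dequeue(): [80, 99, 69]
enqueue(95): [80, 99, 69, 95]
enqueue(91): [80, 99, 69, 95, 91]
enqueue(44): [80, 99, 69, 95, 91, 44]
dequeue(): [99, 69, 95, 91, 44]
dequeue(): [69, 95, 91, 44]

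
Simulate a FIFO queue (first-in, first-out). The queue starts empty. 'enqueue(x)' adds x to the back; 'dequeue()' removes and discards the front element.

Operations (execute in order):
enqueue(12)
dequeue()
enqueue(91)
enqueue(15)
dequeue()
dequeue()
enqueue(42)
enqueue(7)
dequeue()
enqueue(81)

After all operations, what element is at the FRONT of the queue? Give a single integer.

Answer: 7

Derivation:
enqueue(12): queue = [12]
dequeue(): queue = []
enqueue(91): queue = [91]
enqueue(15): queue = [91, 15]
dequeue(): queue = [15]
dequeue(): queue = []
enqueue(42): queue = [42]
enqueue(7): queue = [42, 7]
dequeue(): queue = [7]
enqueue(81): queue = [7, 81]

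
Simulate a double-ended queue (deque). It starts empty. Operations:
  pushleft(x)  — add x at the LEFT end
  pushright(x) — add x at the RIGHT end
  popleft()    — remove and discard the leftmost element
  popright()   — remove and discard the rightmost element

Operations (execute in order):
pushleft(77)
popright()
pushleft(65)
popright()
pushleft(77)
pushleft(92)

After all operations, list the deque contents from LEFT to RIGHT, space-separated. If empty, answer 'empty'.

pushleft(77): [77]
popright(): []
pushleft(65): [65]
popright(): []
pushleft(77): [77]
pushleft(92): [92, 77]

Answer: 92 77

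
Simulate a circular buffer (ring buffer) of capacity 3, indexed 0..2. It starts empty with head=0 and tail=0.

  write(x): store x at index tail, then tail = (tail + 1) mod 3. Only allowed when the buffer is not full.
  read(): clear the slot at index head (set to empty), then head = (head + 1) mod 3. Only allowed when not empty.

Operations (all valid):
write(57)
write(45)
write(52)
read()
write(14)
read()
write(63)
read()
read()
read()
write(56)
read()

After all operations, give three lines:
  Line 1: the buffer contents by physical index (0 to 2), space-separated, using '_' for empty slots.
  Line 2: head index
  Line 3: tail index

Answer: _ _ _
0
0

Derivation:
write(57): buf=[57 _ _], head=0, tail=1, size=1
write(45): buf=[57 45 _], head=0, tail=2, size=2
write(52): buf=[57 45 52], head=0, tail=0, size=3
read(): buf=[_ 45 52], head=1, tail=0, size=2
write(14): buf=[14 45 52], head=1, tail=1, size=3
read(): buf=[14 _ 52], head=2, tail=1, size=2
write(63): buf=[14 63 52], head=2, tail=2, size=3
read(): buf=[14 63 _], head=0, tail=2, size=2
read(): buf=[_ 63 _], head=1, tail=2, size=1
read(): buf=[_ _ _], head=2, tail=2, size=0
write(56): buf=[_ _ 56], head=2, tail=0, size=1
read(): buf=[_ _ _], head=0, tail=0, size=0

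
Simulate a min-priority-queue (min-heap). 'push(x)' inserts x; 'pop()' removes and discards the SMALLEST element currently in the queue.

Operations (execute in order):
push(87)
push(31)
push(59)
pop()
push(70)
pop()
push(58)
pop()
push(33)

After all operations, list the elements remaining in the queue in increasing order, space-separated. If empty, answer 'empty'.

push(87): heap contents = [87]
push(31): heap contents = [31, 87]
push(59): heap contents = [31, 59, 87]
pop() → 31: heap contents = [59, 87]
push(70): heap contents = [59, 70, 87]
pop() → 59: heap contents = [70, 87]
push(58): heap contents = [58, 70, 87]
pop() → 58: heap contents = [70, 87]
push(33): heap contents = [33, 70, 87]

Answer: 33 70 87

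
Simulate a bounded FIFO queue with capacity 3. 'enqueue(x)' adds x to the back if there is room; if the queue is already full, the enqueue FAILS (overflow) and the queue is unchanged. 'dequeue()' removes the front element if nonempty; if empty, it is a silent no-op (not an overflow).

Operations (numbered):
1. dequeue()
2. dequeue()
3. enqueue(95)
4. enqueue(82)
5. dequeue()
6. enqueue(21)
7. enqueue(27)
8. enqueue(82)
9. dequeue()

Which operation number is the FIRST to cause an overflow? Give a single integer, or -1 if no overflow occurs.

Answer: 8

Derivation:
1. dequeue(): empty, no-op, size=0
2. dequeue(): empty, no-op, size=0
3. enqueue(95): size=1
4. enqueue(82): size=2
5. dequeue(): size=1
6. enqueue(21): size=2
7. enqueue(27): size=3
8. enqueue(82): size=3=cap → OVERFLOW (fail)
9. dequeue(): size=2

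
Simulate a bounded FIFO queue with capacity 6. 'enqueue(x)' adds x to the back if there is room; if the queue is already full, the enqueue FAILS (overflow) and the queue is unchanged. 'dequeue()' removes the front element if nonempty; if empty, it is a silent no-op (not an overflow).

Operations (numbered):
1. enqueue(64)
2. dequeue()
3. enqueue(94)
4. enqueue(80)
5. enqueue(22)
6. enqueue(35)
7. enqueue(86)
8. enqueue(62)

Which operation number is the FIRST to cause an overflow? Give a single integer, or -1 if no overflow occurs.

1. enqueue(64): size=1
2. dequeue(): size=0
3. enqueue(94): size=1
4. enqueue(80): size=2
5. enqueue(22): size=3
6. enqueue(35): size=4
7. enqueue(86): size=5
8. enqueue(62): size=6

Answer: -1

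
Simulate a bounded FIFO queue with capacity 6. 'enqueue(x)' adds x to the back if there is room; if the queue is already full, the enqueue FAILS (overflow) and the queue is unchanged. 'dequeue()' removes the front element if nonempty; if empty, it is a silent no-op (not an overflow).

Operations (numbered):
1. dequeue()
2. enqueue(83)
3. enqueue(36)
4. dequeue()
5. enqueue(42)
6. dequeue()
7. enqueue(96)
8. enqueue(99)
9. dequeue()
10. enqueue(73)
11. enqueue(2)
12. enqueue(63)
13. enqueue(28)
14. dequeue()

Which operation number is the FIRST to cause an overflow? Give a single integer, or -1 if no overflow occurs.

1. dequeue(): empty, no-op, size=0
2. enqueue(83): size=1
3. enqueue(36): size=2
4. dequeue(): size=1
5. enqueue(42): size=2
6. dequeue(): size=1
7. enqueue(96): size=2
8. enqueue(99): size=3
9. dequeue(): size=2
10. enqueue(73): size=3
11. enqueue(2): size=4
12. enqueue(63): size=5
13. enqueue(28): size=6
14. dequeue(): size=5

Answer: -1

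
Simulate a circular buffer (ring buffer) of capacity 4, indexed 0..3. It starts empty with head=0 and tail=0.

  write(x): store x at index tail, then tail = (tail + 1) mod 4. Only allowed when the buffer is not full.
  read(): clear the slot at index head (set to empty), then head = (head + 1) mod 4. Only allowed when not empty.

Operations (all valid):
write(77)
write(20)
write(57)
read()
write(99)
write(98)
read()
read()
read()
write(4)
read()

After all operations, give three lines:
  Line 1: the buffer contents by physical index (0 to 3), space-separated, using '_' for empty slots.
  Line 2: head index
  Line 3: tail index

write(77): buf=[77 _ _ _], head=0, tail=1, size=1
write(20): buf=[77 20 _ _], head=0, tail=2, size=2
write(57): buf=[77 20 57 _], head=0, tail=3, size=3
read(): buf=[_ 20 57 _], head=1, tail=3, size=2
write(99): buf=[_ 20 57 99], head=1, tail=0, size=3
write(98): buf=[98 20 57 99], head=1, tail=1, size=4
read(): buf=[98 _ 57 99], head=2, tail=1, size=3
read(): buf=[98 _ _ 99], head=3, tail=1, size=2
read(): buf=[98 _ _ _], head=0, tail=1, size=1
write(4): buf=[98 4 _ _], head=0, tail=2, size=2
read(): buf=[_ 4 _ _], head=1, tail=2, size=1

Answer: _ 4 _ _
1
2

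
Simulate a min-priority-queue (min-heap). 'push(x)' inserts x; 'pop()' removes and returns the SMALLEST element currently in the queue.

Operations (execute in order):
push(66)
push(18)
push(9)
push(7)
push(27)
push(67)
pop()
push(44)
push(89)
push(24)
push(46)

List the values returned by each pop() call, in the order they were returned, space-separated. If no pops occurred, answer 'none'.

push(66): heap contents = [66]
push(18): heap contents = [18, 66]
push(9): heap contents = [9, 18, 66]
push(7): heap contents = [7, 9, 18, 66]
push(27): heap contents = [7, 9, 18, 27, 66]
push(67): heap contents = [7, 9, 18, 27, 66, 67]
pop() → 7: heap contents = [9, 18, 27, 66, 67]
push(44): heap contents = [9, 18, 27, 44, 66, 67]
push(89): heap contents = [9, 18, 27, 44, 66, 67, 89]
push(24): heap contents = [9, 18, 24, 27, 44, 66, 67, 89]
push(46): heap contents = [9, 18, 24, 27, 44, 46, 66, 67, 89]

Answer: 7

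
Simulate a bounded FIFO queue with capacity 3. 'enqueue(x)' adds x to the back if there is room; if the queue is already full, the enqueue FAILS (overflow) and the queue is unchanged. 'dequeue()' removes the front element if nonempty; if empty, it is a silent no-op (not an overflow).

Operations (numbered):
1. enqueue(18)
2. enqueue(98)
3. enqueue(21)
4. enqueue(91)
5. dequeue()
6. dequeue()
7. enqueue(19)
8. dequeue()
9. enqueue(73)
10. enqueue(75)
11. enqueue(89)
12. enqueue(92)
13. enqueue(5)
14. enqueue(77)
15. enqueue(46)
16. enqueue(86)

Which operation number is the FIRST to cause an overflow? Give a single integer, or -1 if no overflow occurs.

1. enqueue(18): size=1
2. enqueue(98): size=2
3. enqueue(21): size=3
4. enqueue(91): size=3=cap → OVERFLOW (fail)
5. dequeue(): size=2
6. dequeue(): size=1
7. enqueue(19): size=2
8. dequeue(): size=1
9. enqueue(73): size=2
10. enqueue(75): size=3
11. enqueue(89): size=3=cap → OVERFLOW (fail)
12. enqueue(92): size=3=cap → OVERFLOW (fail)
13. enqueue(5): size=3=cap → OVERFLOW (fail)
14. enqueue(77): size=3=cap → OVERFLOW (fail)
15. enqueue(46): size=3=cap → OVERFLOW (fail)
16. enqueue(86): size=3=cap → OVERFLOW (fail)

Answer: 4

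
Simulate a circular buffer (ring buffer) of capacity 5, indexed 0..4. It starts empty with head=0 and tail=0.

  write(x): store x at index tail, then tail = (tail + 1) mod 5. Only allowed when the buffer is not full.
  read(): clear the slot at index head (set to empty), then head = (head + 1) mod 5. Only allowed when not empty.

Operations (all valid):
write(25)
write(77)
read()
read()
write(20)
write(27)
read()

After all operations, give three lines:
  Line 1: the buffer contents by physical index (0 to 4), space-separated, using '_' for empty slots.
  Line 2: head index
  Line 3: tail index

Answer: _ _ _ 27 _
3
4

Derivation:
write(25): buf=[25 _ _ _ _], head=0, tail=1, size=1
write(77): buf=[25 77 _ _ _], head=0, tail=2, size=2
read(): buf=[_ 77 _ _ _], head=1, tail=2, size=1
read(): buf=[_ _ _ _ _], head=2, tail=2, size=0
write(20): buf=[_ _ 20 _ _], head=2, tail=3, size=1
write(27): buf=[_ _ 20 27 _], head=2, tail=4, size=2
read(): buf=[_ _ _ 27 _], head=3, tail=4, size=1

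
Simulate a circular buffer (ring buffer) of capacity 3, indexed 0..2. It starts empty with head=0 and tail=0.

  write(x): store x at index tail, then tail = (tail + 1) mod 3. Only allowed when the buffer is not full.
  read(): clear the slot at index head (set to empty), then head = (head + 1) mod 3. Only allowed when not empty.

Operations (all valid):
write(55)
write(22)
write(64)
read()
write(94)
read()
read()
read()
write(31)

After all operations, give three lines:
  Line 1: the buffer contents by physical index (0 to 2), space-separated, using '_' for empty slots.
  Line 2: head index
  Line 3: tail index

write(55): buf=[55 _ _], head=0, tail=1, size=1
write(22): buf=[55 22 _], head=0, tail=2, size=2
write(64): buf=[55 22 64], head=0, tail=0, size=3
read(): buf=[_ 22 64], head=1, tail=0, size=2
write(94): buf=[94 22 64], head=1, tail=1, size=3
read(): buf=[94 _ 64], head=2, tail=1, size=2
read(): buf=[94 _ _], head=0, tail=1, size=1
read(): buf=[_ _ _], head=1, tail=1, size=0
write(31): buf=[_ 31 _], head=1, tail=2, size=1

Answer: _ 31 _
1
2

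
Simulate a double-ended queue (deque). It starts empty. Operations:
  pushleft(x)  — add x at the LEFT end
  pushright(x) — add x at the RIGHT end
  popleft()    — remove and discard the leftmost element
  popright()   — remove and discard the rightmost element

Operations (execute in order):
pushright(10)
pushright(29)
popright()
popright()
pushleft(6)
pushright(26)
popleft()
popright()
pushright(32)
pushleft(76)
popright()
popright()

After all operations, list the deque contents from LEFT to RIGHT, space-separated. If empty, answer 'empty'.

pushright(10): [10]
pushright(29): [10, 29]
popright(): [10]
popright(): []
pushleft(6): [6]
pushright(26): [6, 26]
popleft(): [26]
popright(): []
pushright(32): [32]
pushleft(76): [76, 32]
popright(): [76]
popright(): []

Answer: empty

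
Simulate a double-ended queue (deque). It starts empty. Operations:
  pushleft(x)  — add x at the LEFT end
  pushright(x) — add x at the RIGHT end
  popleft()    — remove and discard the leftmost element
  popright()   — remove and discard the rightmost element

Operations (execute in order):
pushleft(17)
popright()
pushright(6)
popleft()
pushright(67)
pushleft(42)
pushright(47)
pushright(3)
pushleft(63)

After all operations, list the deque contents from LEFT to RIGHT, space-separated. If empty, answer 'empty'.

pushleft(17): [17]
popright(): []
pushright(6): [6]
popleft(): []
pushright(67): [67]
pushleft(42): [42, 67]
pushright(47): [42, 67, 47]
pushright(3): [42, 67, 47, 3]
pushleft(63): [63, 42, 67, 47, 3]

Answer: 63 42 67 47 3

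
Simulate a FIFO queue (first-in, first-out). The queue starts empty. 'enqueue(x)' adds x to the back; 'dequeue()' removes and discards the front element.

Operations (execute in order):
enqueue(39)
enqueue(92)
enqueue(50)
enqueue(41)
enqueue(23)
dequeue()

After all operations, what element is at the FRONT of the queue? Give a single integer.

enqueue(39): queue = [39]
enqueue(92): queue = [39, 92]
enqueue(50): queue = [39, 92, 50]
enqueue(41): queue = [39, 92, 50, 41]
enqueue(23): queue = [39, 92, 50, 41, 23]
dequeue(): queue = [92, 50, 41, 23]

Answer: 92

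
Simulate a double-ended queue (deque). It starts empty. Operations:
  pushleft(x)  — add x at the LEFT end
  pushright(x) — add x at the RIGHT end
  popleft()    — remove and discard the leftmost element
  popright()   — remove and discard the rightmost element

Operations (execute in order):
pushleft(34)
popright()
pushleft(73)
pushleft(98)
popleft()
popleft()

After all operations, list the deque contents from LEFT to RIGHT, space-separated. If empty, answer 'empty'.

pushleft(34): [34]
popright(): []
pushleft(73): [73]
pushleft(98): [98, 73]
popleft(): [73]
popleft(): []

Answer: empty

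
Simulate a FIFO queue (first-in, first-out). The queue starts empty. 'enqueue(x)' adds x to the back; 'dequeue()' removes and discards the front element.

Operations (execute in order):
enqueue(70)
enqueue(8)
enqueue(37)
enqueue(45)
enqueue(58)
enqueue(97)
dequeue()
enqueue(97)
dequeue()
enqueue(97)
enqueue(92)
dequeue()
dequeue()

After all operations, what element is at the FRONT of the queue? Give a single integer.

enqueue(70): queue = [70]
enqueue(8): queue = [70, 8]
enqueue(37): queue = [70, 8, 37]
enqueue(45): queue = [70, 8, 37, 45]
enqueue(58): queue = [70, 8, 37, 45, 58]
enqueue(97): queue = [70, 8, 37, 45, 58, 97]
dequeue(): queue = [8, 37, 45, 58, 97]
enqueue(97): queue = [8, 37, 45, 58, 97, 97]
dequeue(): queue = [37, 45, 58, 97, 97]
enqueue(97): queue = [37, 45, 58, 97, 97, 97]
enqueue(92): queue = [37, 45, 58, 97, 97, 97, 92]
dequeue(): queue = [45, 58, 97, 97, 97, 92]
dequeue(): queue = [58, 97, 97, 97, 92]

Answer: 58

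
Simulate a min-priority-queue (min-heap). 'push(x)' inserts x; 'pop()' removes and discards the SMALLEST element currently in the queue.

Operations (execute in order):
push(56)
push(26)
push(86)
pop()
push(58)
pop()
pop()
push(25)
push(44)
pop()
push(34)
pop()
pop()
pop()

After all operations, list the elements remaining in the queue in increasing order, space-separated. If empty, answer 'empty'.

push(56): heap contents = [56]
push(26): heap contents = [26, 56]
push(86): heap contents = [26, 56, 86]
pop() → 26: heap contents = [56, 86]
push(58): heap contents = [56, 58, 86]
pop() → 56: heap contents = [58, 86]
pop() → 58: heap contents = [86]
push(25): heap contents = [25, 86]
push(44): heap contents = [25, 44, 86]
pop() → 25: heap contents = [44, 86]
push(34): heap contents = [34, 44, 86]
pop() → 34: heap contents = [44, 86]
pop() → 44: heap contents = [86]
pop() → 86: heap contents = []

Answer: empty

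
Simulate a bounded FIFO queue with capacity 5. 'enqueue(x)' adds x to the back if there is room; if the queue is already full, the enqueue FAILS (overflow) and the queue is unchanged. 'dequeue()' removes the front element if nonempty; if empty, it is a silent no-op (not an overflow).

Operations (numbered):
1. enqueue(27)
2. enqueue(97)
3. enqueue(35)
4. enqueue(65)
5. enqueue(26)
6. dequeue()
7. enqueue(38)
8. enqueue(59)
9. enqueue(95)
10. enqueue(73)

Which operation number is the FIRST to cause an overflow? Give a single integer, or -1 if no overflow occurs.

1. enqueue(27): size=1
2. enqueue(97): size=2
3. enqueue(35): size=3
4. enqueue(65): size=4
5. enqueue(26): size=5
6. dequeue(): size=4
7. enqueue(38): size=5
8. enqueue(59): size=5=cap → OVERFLOW (fail)
9. enqueue(95): size=5=cap → OVERFLOW (fail)
10. enqueue(73): size=5=cap → OVERFLOW (fail)

Answer: 8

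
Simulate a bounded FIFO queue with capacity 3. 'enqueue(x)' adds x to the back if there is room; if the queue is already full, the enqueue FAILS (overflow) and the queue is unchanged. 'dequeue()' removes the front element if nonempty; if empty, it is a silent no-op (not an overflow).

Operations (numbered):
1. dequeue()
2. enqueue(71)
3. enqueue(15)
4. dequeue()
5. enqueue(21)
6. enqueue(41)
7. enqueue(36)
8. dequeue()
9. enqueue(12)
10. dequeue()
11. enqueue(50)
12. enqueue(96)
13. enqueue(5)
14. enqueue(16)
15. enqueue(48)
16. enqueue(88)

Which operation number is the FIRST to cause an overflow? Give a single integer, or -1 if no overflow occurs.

1. dequeue(): empty, no-op, size=0
2. enqueue(71): size=1
3. enqueue(15): size=2
4. dequeue(): size=1
5. enqueue(21): size=2
6. enqueue(41): size=3
7. enqueue(36): size=3=cap → OVERFLOW (fail)
8. dequeue(): size=2
9. enqueue(12): size=3
10. dequeue(): size=2
11. enqueue(50): size=3
12. enqueue(96): size=3=cap → OVERFLOW (fail)
13. enqueue(5): size=3=cap → OVERFLOW (fail)
14. enqueue(16): size=3=cap → OVERFLOW (fail)
15. enqueue(48): size=3=cap → OVERFLOW (fail)
16. enqueue(88): size=3=cap → OVERFLOW (fail)

Answer: 7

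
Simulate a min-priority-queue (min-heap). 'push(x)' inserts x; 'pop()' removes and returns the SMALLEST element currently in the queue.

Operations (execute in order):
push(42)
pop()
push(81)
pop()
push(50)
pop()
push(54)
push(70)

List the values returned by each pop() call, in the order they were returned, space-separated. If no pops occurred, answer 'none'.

push(42): heap contents = [42]
pop() → 42: heap contents = []
push(81): heap contents = [81]
pop() → 81: heap contents = []
push(50): heap contents = [50]
pop() → 50: heap contents = []
push(54): heap contents = [54]
push(70): heap contents = [54, 70]

Answer: 42 81 50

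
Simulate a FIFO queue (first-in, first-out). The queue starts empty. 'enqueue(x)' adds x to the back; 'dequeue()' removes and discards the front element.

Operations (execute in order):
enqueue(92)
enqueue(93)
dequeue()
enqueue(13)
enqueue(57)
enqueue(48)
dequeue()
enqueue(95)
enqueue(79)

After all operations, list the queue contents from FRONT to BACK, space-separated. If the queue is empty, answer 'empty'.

Answer: 13 57 48 95 79

Derivation:
enqueue(92): [92]
enqueue(93): [92, 93]
dequeue(): [93]
enqueue(13): [93, 13]
enqueue(57): [93, 13, 57]
enqueue(48): [93, 13, 57, 48]
dequeue(): [13, 57, 48]
enqueue(95): [13, 57, 48, 95]
enqueue(79): [13, 57, 48, 95, 79]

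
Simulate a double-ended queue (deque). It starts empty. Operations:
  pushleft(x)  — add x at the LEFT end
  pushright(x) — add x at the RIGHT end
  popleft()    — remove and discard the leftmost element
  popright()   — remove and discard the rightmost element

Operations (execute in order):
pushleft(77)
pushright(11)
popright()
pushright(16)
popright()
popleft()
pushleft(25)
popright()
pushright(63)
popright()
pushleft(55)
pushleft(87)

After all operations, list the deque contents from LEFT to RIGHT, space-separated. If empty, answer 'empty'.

Answer: 87 55

Derivation:
pushleft(77): [77]
pushright(11): [77, 11]
popright(): [77]
pushright(16): [77, 16]
popright(): [77]
popleft(): []
pushleft(25): [25]
popright(): []
pushright(63): [63]
popright(): []
pushleft(55): [55]
pushleft(87): [87, 55]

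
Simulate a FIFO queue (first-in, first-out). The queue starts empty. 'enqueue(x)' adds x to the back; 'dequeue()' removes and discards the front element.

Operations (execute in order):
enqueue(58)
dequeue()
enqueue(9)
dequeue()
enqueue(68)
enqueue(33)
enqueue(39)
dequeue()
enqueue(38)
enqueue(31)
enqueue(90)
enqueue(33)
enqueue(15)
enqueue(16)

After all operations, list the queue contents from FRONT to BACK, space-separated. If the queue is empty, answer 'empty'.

enqueue(58): [58]
dequeue(): []
enqueue(9): [9]
dequeue(): []
enqueue(68): [68]
enqueue(33): [68, 33]
enqueue(39): [68, 33, 39]
dequeue(): [33, 39]
enqueue(38): [33, 39, 38]
enqueue(31): [33, 39, 38, 31]
enqueue(90): [33, 39, 38, 31, 90]
enqueue(33): [33, 39, 38, 31, 90, 33]
enqueue(15): [33, 39, 38, 31, 90, 33, 15]
enqueue(16): [33, 39, 38, 31, 90, 33, 15, 16]

Answer: 33 39 38 31 90 33 15 16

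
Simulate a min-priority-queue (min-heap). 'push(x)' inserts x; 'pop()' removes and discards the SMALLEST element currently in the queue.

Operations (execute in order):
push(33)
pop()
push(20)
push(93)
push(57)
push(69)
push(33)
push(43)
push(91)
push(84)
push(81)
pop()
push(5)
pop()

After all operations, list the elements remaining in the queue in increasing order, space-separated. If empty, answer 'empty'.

push(33): heap contents = [33]
pop() → 33: heap contents = []
push(20): heap contents = [20]
push(93): heap contents = [20, 93]
push(57): heap contents = [20, 57, 93]
push(69): heap contents = [20, 57, 69, 93]
push(33): heap contents = [20, 33, 57, 69, 93]
push(43): heap contents = [20, 33, 43, 57, 69, 93]
push(91): heap contents = [20, 33, 43, 57, 69, 91, 93]
push(84): heap contents = [20, 33, 43, 57, 69, 84, 91, 93]
push(81): heap contents = [20, 33, 43, 57, 69, 81, 84, 91, 93]
pop() → 20: heap contents = [33, 43, 57, 69, 81, 84, 91, 93]
push(5): heap contents = [5, 33, 43, 57, 69, 81, 84, 91, 93]
pop() → 5: heap contents = [33, 43, 57, 69, 81, 84, 91, 93]

Answer: 33 43 57 69 81 84 91 93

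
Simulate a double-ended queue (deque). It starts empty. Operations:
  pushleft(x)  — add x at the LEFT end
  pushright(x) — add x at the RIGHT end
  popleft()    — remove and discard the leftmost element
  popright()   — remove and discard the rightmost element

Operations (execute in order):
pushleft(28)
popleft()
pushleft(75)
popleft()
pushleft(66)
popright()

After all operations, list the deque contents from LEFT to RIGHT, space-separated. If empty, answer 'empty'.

Answer: empty

Derivation:
pushleft(28): [28]
popleft(): []
pushleft(75): [75]
popleft(): []
pushleft(66): [66]
popright(): []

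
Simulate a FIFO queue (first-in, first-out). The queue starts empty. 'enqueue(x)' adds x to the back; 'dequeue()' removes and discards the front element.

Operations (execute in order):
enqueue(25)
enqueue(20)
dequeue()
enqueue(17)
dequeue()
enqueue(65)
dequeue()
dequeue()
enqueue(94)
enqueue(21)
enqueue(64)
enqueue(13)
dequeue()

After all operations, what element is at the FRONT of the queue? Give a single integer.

Answer: 21

Derivation:
enqueue(25): queue = [25]
enqueue(20): queue = [25, 20]
dequeue(): queue = [20]
enqueue(17): queue = [20, 17]
dequeue(): queue = [17]
enqueue(65): queue = [17, 65]
dequeue(): queue = [65]
dequeue(): queue = []
enqueue(94): queue = [94]
enqueue(21): queue = [94, 21]
enqueue(64): queue = [94, 21, 64]
enqueue(13): queue = [94, 21, 64, 13]
dequeue(): queue = [21, 64, 13]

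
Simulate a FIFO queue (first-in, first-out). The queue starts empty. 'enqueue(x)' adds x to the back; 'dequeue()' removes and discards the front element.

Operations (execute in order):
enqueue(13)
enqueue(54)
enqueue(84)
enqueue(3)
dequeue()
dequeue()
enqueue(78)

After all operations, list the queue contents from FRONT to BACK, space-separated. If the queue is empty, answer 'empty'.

enqueue(13): [13]
enqueue(54): [13, 54]
enqueue(84): [13, 54, 84]
enqueue(3): [13, 54, 84, 3]
dequeue(): [54, 84, 3]
dequeue(): [84, 3]
enqueue(78): [84, 3, 78]

Answer: 84 3 78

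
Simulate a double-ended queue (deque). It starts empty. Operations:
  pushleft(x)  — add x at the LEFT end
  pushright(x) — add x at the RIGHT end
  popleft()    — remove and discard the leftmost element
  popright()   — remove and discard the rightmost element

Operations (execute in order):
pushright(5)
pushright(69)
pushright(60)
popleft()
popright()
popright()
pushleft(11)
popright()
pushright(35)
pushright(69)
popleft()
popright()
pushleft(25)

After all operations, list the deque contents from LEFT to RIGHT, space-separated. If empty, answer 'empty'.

pushright(5): [5]
pushright(69): [5, 69]
pushright(60): [5, 69, 60]
popleft(): [69, 60]
popright(): [69]
popright(): []
pushleft(11): [11]
popright(): []
pushright(35): [35]
pushright(69): [35, 69]
popleft(): [69]
popright(): []
pushleft(25): [25]

Answer: 25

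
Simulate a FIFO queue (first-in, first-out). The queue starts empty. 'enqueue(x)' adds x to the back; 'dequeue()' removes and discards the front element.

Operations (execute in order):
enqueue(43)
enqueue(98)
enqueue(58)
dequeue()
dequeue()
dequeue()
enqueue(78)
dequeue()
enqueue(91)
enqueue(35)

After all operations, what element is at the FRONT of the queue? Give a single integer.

Answer: 91

Derivation:
enqueue(43): queue = [43]
enqueue(98): queue = [43, 98]
enqueue(58): queue = [43, 98, 58]
dequeue(): queue = [98, 58]
dequeue(): queue = [58]
dequeue(): queue = []
enqueue(78): queue = [78]
dequeue(): queue = []
enqueue(91): queue = [91]
enqueue(35): queue = [91, 35]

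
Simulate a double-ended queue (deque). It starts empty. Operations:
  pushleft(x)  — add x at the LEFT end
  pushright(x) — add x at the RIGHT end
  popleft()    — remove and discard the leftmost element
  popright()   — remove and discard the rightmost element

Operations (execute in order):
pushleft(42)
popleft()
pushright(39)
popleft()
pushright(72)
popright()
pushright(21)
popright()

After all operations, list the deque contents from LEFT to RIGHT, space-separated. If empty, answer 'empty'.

Answer: empty

Derivation:
pushleft(42): [42]
popleft(): []
pushright(39): [39]
popleft(): []
pushright(72): [72]
popright(): []
pushright(21): [21]
popright(): []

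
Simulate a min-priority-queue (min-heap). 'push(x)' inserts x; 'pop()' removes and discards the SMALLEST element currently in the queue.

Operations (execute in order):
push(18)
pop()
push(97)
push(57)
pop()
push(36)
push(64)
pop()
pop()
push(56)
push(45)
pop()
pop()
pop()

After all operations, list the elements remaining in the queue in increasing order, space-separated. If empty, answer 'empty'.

push(18): heap contents = [18]
pop() → 18: heap contents = []
push(97): heap contents = [97]
push(57): heap contents = [57, 97]
pop() → 57: heap contents = [97]
push(36): heap contents = [36, 97]
push(64): heap contents = [36, 64, 97]
pop() → 36: heap contents = [64, 97]
pop() → 64: heap contents = [97]
push(56): heap contents = [56, 97]
push(45): heap contents = [45, 56, 97]
pop() → 45: heap contents = [56, 97]
pop() → 56: heap contents = [97]
pop() → 97: heap contents = []

Answer: empty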